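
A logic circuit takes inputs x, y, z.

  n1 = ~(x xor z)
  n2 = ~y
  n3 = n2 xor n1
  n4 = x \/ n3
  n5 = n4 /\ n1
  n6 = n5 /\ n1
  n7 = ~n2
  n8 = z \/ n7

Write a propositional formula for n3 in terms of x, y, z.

n1 = ~(x xor z)
n2 = ~y
n3 = n2 xor n1 = ~y xor (~(x xor z))

~y xor (~(x xor z))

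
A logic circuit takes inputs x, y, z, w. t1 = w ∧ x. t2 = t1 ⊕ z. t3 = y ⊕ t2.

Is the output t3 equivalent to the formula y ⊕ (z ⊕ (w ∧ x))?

Yes

t1 = w ∧ x
t2 = t1 ⊕ z = (w ∧ x) ⊕ z
t3 = y ⊕ t2 = y ⊕ ((w ∧ x) ⊕ z)
At x=0, y=0, z=0, w=0: circuit gives 0, formula gives 0.
At x=0, y=0, z=1, w=0: circuit gives 1, formula gives 1.
Agrees on all 16 inputs.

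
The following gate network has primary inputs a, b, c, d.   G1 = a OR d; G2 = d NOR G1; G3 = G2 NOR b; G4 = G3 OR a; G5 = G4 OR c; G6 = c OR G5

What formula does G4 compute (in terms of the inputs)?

G1 = a OR d
G2 = d NOR G1 = d NOR (a OR d)
G3 = G2 NOR b = (d NOR (a OR d)) NOR b
G4 = G3 OR a = ((d NOR (a OR d)) NOR b) OR a

((d NOR (a OR d)) NOR b) OR a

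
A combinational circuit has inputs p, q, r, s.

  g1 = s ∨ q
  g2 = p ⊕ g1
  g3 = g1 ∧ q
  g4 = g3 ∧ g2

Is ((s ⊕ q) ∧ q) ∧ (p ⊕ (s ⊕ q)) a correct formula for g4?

g1 = s ∨ q
g2 = p ⊕ g1 = p ⊕ (s ∨ q)
g3 = g1 ∧ q = (s ∨ q) ∧ q
g4 = g3 ∧ g2 = ((s ∨ q) ∧ q) ∧ (p ⊕ (s ∨ q))
At p=0, q=1, r=0, s=1: circuit gives 1, formula gives 0.

No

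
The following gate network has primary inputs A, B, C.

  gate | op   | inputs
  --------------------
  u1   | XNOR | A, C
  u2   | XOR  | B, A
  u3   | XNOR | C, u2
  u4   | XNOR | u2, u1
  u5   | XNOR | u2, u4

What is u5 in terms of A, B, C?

(B XOR A) XNOR ((B XOR A) XNOR (A XNOR C))

u1 = A XNOR C
u2 = B XOR A
u4 = u2 XNOR u1 = (B XOR A) XNOR (A XNOR C)
u5 = u2 XNOR u4 = (B XOR A) XNOR ((B XOR A) XNOR (A XNOR C))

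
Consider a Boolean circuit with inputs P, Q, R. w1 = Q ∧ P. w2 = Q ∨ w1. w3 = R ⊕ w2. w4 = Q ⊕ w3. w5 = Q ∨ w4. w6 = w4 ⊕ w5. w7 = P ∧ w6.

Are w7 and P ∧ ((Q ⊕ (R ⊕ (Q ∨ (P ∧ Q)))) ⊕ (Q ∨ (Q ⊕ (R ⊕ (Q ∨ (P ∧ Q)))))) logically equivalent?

w1 = Q ∧ P
w2 = Q ∨ w1 = Q ∨ (Q ∧ P)
w3 = R ⊕ w2 = R ⊕ (Q ∨ (Q ∧ P))
w4 = Q ⊕ w3 = Q ⊕ (R ⊕ (Q ∨ (Q ∧ P)))
w5 = Q ∨ w4 = Q ∨ (Q ⊕ (R ⊕ (Q ∨ (Q ∧ P))))
w6 = w4 ⊕ w5 = (Q ⊕ (R ⊕ (Q ∨ (Q ∧ P)))) ⊕ (Q ∨ (Q ⊕ (R ⊕ (Q ∨ (Q ∧ P)))))
w7 = P ∧ w6 = P ∧ ((Q ⊕ (R ⊕ (Q ∨ (Q ∧ P)))) ⊕ (Q ∨ (Q ⊕ (R ⊕ (Q ∨ (Q ∧ P))))))
At P=0, Q=0, R=0: circuit gives 0, formula gives 0.
At P=1, Q=1, R=0: circuit gives 1, formula gives 1.
Agrees on all 8 inputs.

Yes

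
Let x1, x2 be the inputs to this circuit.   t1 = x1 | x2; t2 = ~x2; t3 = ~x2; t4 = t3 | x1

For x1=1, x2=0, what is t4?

1

t3 = ~0 = 1
t4 = 1 | 1 = 1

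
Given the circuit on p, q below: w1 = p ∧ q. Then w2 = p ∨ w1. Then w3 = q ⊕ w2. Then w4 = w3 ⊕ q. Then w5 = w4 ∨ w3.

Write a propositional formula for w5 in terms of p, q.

w1 = p ∧ q
w2 = p ∨ w1 = p ∨ (p ∧ q)
w3 = q ⊕ w2 = q ⊕ (p ∨ (p ∧ q))
w4 = w3 ⊕ q = (q ⊕ (p ∨ (p ∧ q))) ⊕ q
w5 = w4 ∨ w3 = ((q ⊕ (p ∨ (p ∧ q))) ⊕ q) ∨ (q ⊕ (p ∨ (p ∧ q)))

((q ⊕ (p ∨ (p ∧ q))) ⊕ q) ∨ (q ⊕ (p ∨ (p ∧ q)))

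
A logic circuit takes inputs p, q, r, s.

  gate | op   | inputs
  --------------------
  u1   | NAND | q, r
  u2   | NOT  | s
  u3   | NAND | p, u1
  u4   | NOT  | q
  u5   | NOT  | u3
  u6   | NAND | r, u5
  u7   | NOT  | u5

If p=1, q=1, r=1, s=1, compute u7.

1

u1 = 1 NAND 1 = 0
u3 = 1 NAND 0 = 1
u5 = NOT 1 = 0
u7 = NOT 0 = 1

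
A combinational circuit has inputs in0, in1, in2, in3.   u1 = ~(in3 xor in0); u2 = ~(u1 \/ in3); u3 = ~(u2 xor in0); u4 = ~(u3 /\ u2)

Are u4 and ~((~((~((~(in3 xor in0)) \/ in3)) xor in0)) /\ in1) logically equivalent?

u1 = ~(in3 xor in0)
u2 = ~(u1 \/ in3) = ~((~(in3 xor in0)) \/ in3)
u3 = ~(u2 xor in0) = ~((~((~(in3 xor in0)) \/ in3)) xor in0)
u4 = ~(u3 /\ u2) = ~((~((~((~(in3 xor in0)) \/ in3)) xor in0)) /\ (~((~(in3 xor in0)) \/ in3)))
At in0=0, in1=1, in2=0, in3=0: circuit gives 1, formula gives 0.

No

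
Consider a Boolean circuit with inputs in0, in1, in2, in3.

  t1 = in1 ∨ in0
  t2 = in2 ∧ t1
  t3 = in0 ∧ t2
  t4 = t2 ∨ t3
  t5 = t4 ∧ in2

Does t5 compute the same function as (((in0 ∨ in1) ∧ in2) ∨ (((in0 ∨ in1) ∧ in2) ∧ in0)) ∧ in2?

Yes

t1 = in1 ∨ in0
t2 = in2 ∧ t1 = in2 ∧ (in1 ∨ in0)
t3 = in0 ∧ t2 = in0 ∧ (in2 ∧ (in1 ∨ in0))
t4 = t2 ∨ t3 = (in2 ∧ (in1 ∨ in0)) ∨ (in0 ∧ (in2 ∧ (in1 ∨ in0)))
t5 = t4 ∧ in2 = ((in2 ∧ (in1 ∨ in0)) ∨ (in0 ∧ (in2 ∧ (in1 ∨ in0)))) ∧ in2
At in0=0, in1=0, in2=0, in3=0: circuit gives 0, formula gives 0.
At in0=0, in1=1, in2=1, in3=0: circuit gives 1, formula gives 1.
Agrees on all 16 inputs.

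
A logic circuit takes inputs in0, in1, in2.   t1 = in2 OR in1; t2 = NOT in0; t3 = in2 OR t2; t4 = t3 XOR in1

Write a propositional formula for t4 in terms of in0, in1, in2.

t2 = NOT in0
t3 = in2 OR t2 = in2 OR NOT in0
t4 = t3 XOR in1 = (in2 OR NOT in0) XOR in1

(in2 OR NOT in0) XOR in1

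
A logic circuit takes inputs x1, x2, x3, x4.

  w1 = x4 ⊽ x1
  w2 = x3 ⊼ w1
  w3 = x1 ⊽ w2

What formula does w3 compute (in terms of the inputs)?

x1 ⊽ (x3 ⊼ (x4 ⊽ x1))

w1 = x4 ⊽ x1
w2 = x3 ⊼ w1 = x3 ⊼ (x4 ⊽ x1)
w3 = x1 ⊽ w2 = x1 ⊽ (x3 ⊼ (x4 ⊽ x1))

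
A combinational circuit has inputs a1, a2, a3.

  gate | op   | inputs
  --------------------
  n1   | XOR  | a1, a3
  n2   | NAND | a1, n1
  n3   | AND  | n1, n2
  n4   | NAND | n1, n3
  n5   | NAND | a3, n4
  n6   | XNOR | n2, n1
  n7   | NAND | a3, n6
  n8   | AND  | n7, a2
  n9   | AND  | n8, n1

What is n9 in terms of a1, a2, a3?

((a3 NAND ((a1 NAND (a1 XOR a3)) XNOR (a1 XOR a3))) AND a2) AND (a1 XOR a3)

n1 = a1 XOR a3
n2 = a1 NAND n1 = a1 NAND (a1 XOR a3)
n6 = n2 XNOR n1 = (a1 NAND (a1 XOR a3)) XNOR (a1 XOR a3)
n7 = a3 NAND n6 = a3 NAND ((a1 NAND (a1 XOR a3)) XNOR (a1 XOR a3))
n8 = n7 AND a2 = (a3 NAND ((a1 NAND (a1 XOR a3)) XNOR (a1 XOR a3))) AND a2
n9 = n8 AND n1 = ((a3 NAND ((a1 NAND (a1 XOR a3)) XNOR (a1 XOR a3))) AND a2) AND (a1 XOR a3)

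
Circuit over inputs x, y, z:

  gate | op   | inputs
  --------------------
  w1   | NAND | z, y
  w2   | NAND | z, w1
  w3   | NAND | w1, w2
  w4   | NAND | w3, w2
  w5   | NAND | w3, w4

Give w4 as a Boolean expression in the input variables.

w1 = z NAND y
w2 = z NAND w1 = z NAND (z NAND y)
w3 = w1 NAND w2 = (z NAND y) NAND (z NAND (z NAND y))
w4 = w3 NAND w2 = ((z NAND y) NAND (z NAND (z NAND y))) NAND (z NAND (z NAND y))

((z NAND y) NAND (z NAND (z NAND y))) NAND (z NAND (z NAND y))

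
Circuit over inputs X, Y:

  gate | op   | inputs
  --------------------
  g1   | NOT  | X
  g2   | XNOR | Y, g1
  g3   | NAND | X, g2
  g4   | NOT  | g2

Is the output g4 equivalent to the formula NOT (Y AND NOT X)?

No

g1 = NOT X
g2 = Y XNOR g1 = Y XNOR NOT X
g4 = NOT g2 = NOT (Y XNOR NOT X)
At X=1, Y=0: circuit gives 0, formula gives 1.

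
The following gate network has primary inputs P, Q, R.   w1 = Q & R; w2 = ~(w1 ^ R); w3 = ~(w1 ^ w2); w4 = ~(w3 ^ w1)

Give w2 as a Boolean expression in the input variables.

w1 = Q & R
w2 = ~(w1 ^ R) = ~((Q & R) ^ R)

~((Q & R) ^ R)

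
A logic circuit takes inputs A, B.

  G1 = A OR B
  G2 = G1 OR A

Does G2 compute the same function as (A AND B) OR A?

No

G1 = A OR B
G2 = G1 OR A = (A OR B) OR A
At A=0, B=1: circuit gives 1, formula gives 0.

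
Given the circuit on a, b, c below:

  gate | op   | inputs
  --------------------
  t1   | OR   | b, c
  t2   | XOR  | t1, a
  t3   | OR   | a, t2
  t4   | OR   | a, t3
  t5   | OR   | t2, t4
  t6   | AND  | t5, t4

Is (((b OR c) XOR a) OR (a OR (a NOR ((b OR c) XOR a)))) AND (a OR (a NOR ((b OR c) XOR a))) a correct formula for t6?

t1 = b OR c
t2 = t1 XOR a = (b OR c) XOR a
t3 = a OR t2 = a OR ((b OR c) XOR a)
t4 = a OR t3 = a OR (a OR ((b OR c) XOR a))
t5 = t2 OR t4 = ((b OR c) XOR a) OR (a OR (a OR ((b OR c) XOR a)))
t6 = t5 AND t4 = (((b OR c) XOR a) OR (a OR (a OR ((b OR c) XOR a)))) AND (a OR (a OR ((b OR c) XOR a)))
At a=0, b=0, c=0: circuit gives 0, formula gives 1.

No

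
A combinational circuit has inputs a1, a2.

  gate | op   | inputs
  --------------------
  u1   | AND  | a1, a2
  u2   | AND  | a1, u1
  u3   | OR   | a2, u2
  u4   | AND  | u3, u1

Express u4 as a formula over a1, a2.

(a2 OR (a1 AND (a1 AND a2))) AND (a1 AND a2)

u1 = a1 AND a2
u2 = a1 AND u1 = a1 AND (a1 AND a2)
u3 = a2 OR u2 = a2 OR (a1 AND (a1 AND a2))
u4 = u3 AND u1 = (a2 OR (a1 AND (a1 AND a2))) AND (a1 AND a2)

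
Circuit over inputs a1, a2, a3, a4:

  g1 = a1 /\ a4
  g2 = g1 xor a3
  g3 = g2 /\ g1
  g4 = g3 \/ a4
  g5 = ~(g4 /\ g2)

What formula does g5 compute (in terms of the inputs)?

g1 = a1 /\ a4
g2 = g1 xor a3 = (a1 /\ a4) xor a3
g3 = g2 /\ g1 = ((a1 /\ a4) xor a3) /\ (a1 /\ a4)
g4 = g3 \/ a4 = (((a1 /\ a4) xor a3) /\ (a1 /\ a4)) \/ a4
g5 = ~(g4 /\ g2) = ~(((((a1 /\ a4) xor a3) /\ (a1 /\ a4)) \/ a4) /\ ((a1 /\ a4) xor a3))

~(((((a1 /\ a4) xor a3) /\ (a1 /\ a4)) \/ a4) /\ ((a1 /\ a4) xor a3))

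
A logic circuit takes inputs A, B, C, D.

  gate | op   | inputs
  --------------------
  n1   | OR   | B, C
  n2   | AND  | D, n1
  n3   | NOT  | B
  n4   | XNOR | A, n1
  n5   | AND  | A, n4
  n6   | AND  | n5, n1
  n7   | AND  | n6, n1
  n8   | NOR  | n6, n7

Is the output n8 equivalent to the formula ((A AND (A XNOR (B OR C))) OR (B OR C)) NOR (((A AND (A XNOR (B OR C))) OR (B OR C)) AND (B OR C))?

No

n1 = B OR C
n4 = A XNOR n1 = A XNOR (B OR C)
n5 = A AND n4 = A AND (A XNOR (B OR C))
n6 = n5 AND n1 = (A AND (A XNOR (B OR C))) AND (B OR C)
n7 = n6 AND n1 = ((A AND (A XNOR (B OR C))) AND (B OR C)) AND (B OR C)
n8 = n6 NOR n7 = ((A AND (A XNOR (B OR C))) AND (B OR C)) NOR (((A AND (A XNOR (B OR C))) AND (B OR C)) AND (B OR C))
At A=0, B=0, C=1, D=0: circuit gives 1, formula gives 0.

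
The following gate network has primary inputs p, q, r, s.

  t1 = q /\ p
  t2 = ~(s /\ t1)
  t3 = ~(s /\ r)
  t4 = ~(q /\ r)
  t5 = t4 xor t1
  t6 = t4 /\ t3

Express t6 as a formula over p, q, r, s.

t3 = ~(s /\ r)
t4 = ~(q /\ r)
t6 = t4 /\ t3 = (~(q /\ r)) /\ (~(s /\ r))

(~(q /\ r)) /\ (~(s /\ r))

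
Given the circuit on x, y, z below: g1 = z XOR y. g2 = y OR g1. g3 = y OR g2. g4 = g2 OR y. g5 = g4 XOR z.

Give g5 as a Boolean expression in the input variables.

((y OR (z XOR y)) OR y) XOR z

g1 = z XOR y
g2 = y OR g1 = y OR (z XOR y)
g4 = g2 OR y = (y OR (z XOR y)) OR y
g5 = g4 XOR z = ((y OR (z XOR y)) OR y) XOR z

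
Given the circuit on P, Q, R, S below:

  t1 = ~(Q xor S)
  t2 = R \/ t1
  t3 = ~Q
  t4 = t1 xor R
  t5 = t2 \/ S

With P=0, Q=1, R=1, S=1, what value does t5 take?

t1 = ~(1 xor 1) = 1
t2 = 1 \/ 1 = 1
t5 = 1 \/ 1 = 1

1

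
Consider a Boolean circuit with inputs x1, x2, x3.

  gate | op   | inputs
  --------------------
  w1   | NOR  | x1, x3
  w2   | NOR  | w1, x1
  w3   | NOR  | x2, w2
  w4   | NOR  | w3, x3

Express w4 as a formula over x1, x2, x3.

w1 = x1 NOR x3
w2 = w1 NOR x1 = (x1 NOR x3) NOR x1
w3 = x2 NOR w2 = x2 NOR ((x1 NOR x3) NOR x1)
w4 = w3 NOR x3 = (x2 NOR ((x1 NOR x3) NOR x1)) NOR x3

(x2 NOR ((x1 NOR x3) NOR x1)) NOR x3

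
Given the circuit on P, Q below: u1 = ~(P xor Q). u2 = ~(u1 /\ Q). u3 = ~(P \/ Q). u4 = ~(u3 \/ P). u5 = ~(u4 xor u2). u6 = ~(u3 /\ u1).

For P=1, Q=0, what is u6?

u1 = ~(1 xor 0) = 0
u3 = ~(1 \/ 0) = 0
u6 = ~(0 /\ 0) = 1

1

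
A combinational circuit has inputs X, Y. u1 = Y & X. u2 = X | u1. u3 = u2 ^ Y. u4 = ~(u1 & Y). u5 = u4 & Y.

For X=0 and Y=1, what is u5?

1

u1 = 1 & 0 = 0
u4 = ~(0 & 1) = 1
u5 = 1 & 1 = 1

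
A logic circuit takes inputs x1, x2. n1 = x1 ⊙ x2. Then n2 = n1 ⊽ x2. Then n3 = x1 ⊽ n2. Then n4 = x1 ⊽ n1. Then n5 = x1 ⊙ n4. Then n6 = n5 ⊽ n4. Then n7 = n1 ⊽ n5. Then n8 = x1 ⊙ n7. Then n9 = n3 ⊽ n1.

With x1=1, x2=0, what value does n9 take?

1

n1 = 1 ⊙ 0 = 0
n2 = 0 ⊽ 0 = 1
n3 = 1 ⊽ 1 = 0
n9 = 0 ⊽ 0 = 1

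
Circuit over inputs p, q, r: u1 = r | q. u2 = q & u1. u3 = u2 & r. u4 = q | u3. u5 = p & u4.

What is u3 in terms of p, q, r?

(q & (r | q)) & r

u1 = r | q
u2 = q & u1 = q & (r | q)
u3 = u2 & r = (q & (r | q)) & r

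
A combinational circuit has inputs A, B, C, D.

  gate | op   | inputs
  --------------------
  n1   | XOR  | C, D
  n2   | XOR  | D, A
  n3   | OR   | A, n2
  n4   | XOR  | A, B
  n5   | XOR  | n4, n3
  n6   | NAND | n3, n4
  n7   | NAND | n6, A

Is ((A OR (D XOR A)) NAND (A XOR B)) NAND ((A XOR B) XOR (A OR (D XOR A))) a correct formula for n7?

n2 = D XOR A
n3 = A OR n2 = A OR (D XOR A)
n4 = A XOR B
n6 = n3 NAND n4 = (A OR (D XOR A)) NAND (A XOR B)
n7 = n6 NAND A = ((A OR (D XOR A)) NAND (A XOR B)) NAND A
At A=0, B=0, C=0, D=1: circuit gives 1, formula gives 0.

No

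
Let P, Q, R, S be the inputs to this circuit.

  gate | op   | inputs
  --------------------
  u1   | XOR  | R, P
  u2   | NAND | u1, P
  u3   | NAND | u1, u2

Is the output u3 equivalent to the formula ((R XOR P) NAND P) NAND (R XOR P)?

Yes

u1 = R XOR P
u2 = u1 NAND P = (R XOR P) NAND P
u3 = u1 NAND u2 = (R XOR P) NAND ((R XOR P) NAND P)
At P=0, Q=0, R=1, S=0: circuit gives 0, formula gives 0.
At P=0, Q=0, R=0, S=0: circuit gives 1, formula gives 1.
Agrees on all 16 inputs.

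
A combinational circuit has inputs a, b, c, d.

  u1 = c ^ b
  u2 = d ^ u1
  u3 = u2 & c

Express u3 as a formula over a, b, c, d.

(d ^ (c ^ b)) & c

u1 = c ^ b
u2 = d ^ u1 = d ^ (c ^ b)
u3 = u2 & c = (d ^ (c ^ b)) & c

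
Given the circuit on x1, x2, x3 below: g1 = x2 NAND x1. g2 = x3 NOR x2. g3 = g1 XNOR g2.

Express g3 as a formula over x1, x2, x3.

(x2 NAND x1) XNOR (x3 NOR x2)

g1 = x2 NAND x1
g2 = x3 NOR x2
g3 = g1 XNOR g2 = (x2 NAND x1) XNOR (x3 NOR x2)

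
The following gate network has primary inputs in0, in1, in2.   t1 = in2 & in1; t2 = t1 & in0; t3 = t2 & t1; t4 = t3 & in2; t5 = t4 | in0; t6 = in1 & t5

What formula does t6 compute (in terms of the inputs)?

in1 & (((((in2 & in1) & in0) & (in2 & in1)) & in2) | in0)

t1 = in2 & in1
t2 = t1 & in0 = (in2 & in1) & in0
t3 = t2 & t1 = ((in2 & in1) & in0) & (in2 & in1)
t4 = t3 & in2 = (((in2 & in1) & in0) & (in2 & in1)) & in2
t5 = t4 | in0 = ((((in2 & in1) & in0) & (in2 & in1)) & in2) | in0
t6 = in1 & t5 = in1 & (((((in2 & in1) & in0) & (in2 & in1)) & in2) | in0)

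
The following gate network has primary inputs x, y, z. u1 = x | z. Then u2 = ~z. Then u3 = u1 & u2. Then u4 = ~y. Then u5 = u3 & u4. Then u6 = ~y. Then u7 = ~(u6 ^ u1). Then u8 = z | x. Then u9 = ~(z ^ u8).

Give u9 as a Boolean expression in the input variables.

u8 = z | x
u9 = ~(z ^ u8) = ~(z ^ (z | x))

~(z ^ (z | x))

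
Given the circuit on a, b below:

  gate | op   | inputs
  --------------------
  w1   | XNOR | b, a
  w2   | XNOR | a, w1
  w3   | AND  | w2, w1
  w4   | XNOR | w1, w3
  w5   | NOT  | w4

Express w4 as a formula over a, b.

(b XNOR a) XNOR ((a XNOR (b XNOR a)) AND (b XNOR a))

w1 = b XNOR a
w2 = a XNOR w1 = a XNOR (b XNOR a)
w3 = w2 AND w1 = (a XNOR (b XNOR a)) AND (b XNOR a)
w4 = w1 XNOR w3 = (b XNOR a) XNOR ((a XNOR (b XNOR a)) AND (b XNOR a))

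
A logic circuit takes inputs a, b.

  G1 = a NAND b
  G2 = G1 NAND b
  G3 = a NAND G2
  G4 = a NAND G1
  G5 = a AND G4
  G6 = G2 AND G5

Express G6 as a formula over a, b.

G1 = a NAND b
G2 = G1 NAND b = (a NAND b) NAND b
G4 = a NAND G1 = a NAND (a NAND b)
G5 = a AND G4 = a AND (a NAND (a NAND b))
G6 = G2 AND G5 = ((a NAND b) NAND b) AND (a AND (a NAND (a NAND b)))

((a NAND b) NAND b) AND (a AND (a NAND (a NAND b)))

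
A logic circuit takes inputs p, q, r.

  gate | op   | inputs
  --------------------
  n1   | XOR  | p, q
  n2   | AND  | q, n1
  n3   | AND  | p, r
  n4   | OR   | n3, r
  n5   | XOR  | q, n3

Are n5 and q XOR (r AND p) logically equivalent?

Yes

n3 = p AND r
n5 = q XOR n3 = q XOR (p AND r)
At p=0, q=0, r=0: circuit gives 0, formula gives 0.
At p=0, q=1, r=0: circuit gives 1, formula gives 1.
Agrees on all 8 inputs.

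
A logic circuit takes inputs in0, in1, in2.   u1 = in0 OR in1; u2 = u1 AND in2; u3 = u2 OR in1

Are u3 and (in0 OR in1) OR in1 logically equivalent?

No

u1 = in0 OR in1
u2 = u1 AND in2 = (in0 OR in1) AND in2
u3 = u2 OR in1 = ((in0 OR in1) AND in2) OR in1
At in0=1, in1=0, in2=0: circuit gives 0, formula gives 1.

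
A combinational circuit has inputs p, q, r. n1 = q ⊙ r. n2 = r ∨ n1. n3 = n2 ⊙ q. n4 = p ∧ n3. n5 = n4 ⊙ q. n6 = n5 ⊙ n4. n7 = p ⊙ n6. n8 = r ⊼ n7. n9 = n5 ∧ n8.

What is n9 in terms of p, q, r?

((p ∧ ((r ∨ (q ⊙ r)) ⊙ q)) ⊙ q) ∧ (r ⊼ (p ⊙ (((p ∧ ((r ∨ (q ⊙ r)) ⊙ q)) ⊙ q) ⊙ (p ∧ ((r ∨ (q ⊙ r)) ⊙ q)))))

n1 = q ⊙ r
n2 = r ∨ n1 = r ∨ (q ⊙ r)
n3 = n2 ⊙ q = (r ∨ (q ⊙ r)) ⊙ q
n4 = p ∧ n3 = p ∧ ((r ∨ (q ⊙ r)) ⊙ q)
n5 = n4 ⊙ q = (p ∧ ((r ∨ (q ⊙ r)) ⊙ q)) ⊙ q
n6 = n5 ⊙ n4 = ((p ∧ ((r ∨ (q ⊙ r)) ⊙ q)) ⊙ q) ⊙ (p ∧ ((r ∨ (q ⊙ r)) ⊙ q))
n7 = p ⊙ n6 = p ⊙ (((p ∧ ((r ∨ (q ⊙ r)) ⊙ q)) ⊙ q) ⊙ (p ∧ ((r ∨ (q ⊙ r)) ⊙ q)))
n8 = r ⊼ n7 = r ⊼ (p ⊙ (((p ∧ ((r ∨ (q ⊙ r)) ⊙ q)) ⊙ q) ⊙ (p ∧ ((r ∨ (q ⊙ r)) ⊙ q))))
n9 = n5 ∧ n8 = ((p ∧ ((r ∨ (q ⊙ r)) ⊙ q)) ⊙ q) ∧ (r ⊼ (p ⊙ (((p ∧ ((r ∨ (q ⊙ r)) ⊙ q)) ⊙ q) ⊙ (p ∧ ((r ∨ (q ⊙ r)) ⊙ q)))))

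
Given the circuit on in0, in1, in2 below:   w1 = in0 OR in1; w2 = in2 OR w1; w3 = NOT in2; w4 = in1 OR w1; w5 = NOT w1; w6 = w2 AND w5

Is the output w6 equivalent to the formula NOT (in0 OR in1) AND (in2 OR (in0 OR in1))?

Yes

w1 = in0 OR in1
w2 = in2 OR w1 = in2 OR (in0 OR in1)
w5 = NOT w1 = NOT (in0 OR in1)
w6 = w2 AND w5 = (in2 OR (in0 OR in1)) AND NOT (in0 OR in1)
At in0=0, in1=0, in2=0: circuit gives 0, formula gives 0.
At in0=0, in1=0, in2=1: circuit gives 1, formula gives 1.
Agrees on all 8 inputs.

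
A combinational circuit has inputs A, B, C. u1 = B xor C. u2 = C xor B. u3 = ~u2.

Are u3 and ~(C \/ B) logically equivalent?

u2 = C xor B
u3 = ~u2 = ~(C xor B)
At A=0, B=1, C=1: circuit gives 1, formula gives 0.

No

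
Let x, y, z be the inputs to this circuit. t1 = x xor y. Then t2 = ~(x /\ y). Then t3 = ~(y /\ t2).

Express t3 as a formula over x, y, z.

~(y /\ (~(x /\ y)))

t2 = ~(x /\ y)
t3 = ~(y /\ t2) = ~(y /\ (~(x /\ y)))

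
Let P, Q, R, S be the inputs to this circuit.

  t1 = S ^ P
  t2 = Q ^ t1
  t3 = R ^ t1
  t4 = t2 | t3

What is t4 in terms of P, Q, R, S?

t1 = S ^ P
t2 = Q ^ t1 = Q ^ (S ^ P)
t3 = R ^ t1 = R ^ (S ^ P)
t4 = t2 | t3 = (Q ^ (S ^ P)) | (R ^ (S ^ P))

(Q ^ (S ^ P)) | (R ^ (S ^ P))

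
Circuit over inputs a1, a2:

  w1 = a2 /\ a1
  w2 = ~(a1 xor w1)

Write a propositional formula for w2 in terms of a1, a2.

w1 = a2 /\ a1
w2 = ~(a1 xor w1) = ~(a1 xor (a2 /\ a1))

~(a1 xor (a2 /\ a1))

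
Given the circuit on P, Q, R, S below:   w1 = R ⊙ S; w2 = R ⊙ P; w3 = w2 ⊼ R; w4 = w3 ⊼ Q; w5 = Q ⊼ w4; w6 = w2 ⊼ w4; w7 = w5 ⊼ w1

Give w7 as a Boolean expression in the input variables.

w1 = R ⊙ S
w2 = R ⊙ P
w3 = w2 ⊼ R = (R ⊙ P) ⊼ R
w4 = w3 ⊼ Q = ((R ⊙ P) ⊼ R) ⊼ Q
w5 = Q ⊼ w4 = Q ⊼ (((R ⊙ P) ⊼ R) ⊼ Q)
w7 = w5 ⊼ w1 = (Q ⊼ (((R ⊙ P) ⊼ R) ⊼ Q)) ⊼ (R ⊙ S)

(Q ⊼ (((R ⊙ P) ⊼ R) ⊼ Q)) ⊼ (R ⊙ S)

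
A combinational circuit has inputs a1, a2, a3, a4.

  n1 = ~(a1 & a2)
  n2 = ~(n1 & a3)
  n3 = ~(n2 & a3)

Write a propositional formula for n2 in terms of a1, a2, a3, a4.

n1 = ~(a1 & a2)
n2 = ~(n1 & a3) = ~((~(a1 & a2)) & a3)

~((~(a1 & a2)) & a3)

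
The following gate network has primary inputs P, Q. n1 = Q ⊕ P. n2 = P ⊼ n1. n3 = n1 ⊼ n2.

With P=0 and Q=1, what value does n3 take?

n1 = 1 ⊕ 0 = 1
n2 = 0 ⊼ 1 = 1
n3 = 1 ⊼ 1 = 0

0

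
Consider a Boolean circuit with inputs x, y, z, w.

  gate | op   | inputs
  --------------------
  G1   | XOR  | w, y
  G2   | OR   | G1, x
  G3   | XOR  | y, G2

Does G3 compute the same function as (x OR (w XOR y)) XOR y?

G1 = w XOR y
G2 = G1 OR x = (w XOR y) OR x
G3 = y XOR G2 = y XOR ((w XOR y) OR x)
At x=0, y=0, z=0, w=0: circuit gives 0, formula gives 0.
At x=0, y=0, z=0, w=1: circuit gives 1, formula gives 1.
Agrees on all 16 inputs.

Yes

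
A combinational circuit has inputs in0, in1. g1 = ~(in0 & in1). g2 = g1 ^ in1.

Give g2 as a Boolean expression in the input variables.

g1 = ~(in0 & in1)
g2 = g1 ^ in1 = (~(in0 & in1)) ^ in1

(~(in0 & in1)) ^ in1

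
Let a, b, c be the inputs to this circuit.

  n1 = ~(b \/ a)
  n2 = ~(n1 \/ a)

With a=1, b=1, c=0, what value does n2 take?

0

n1 = ~(1 \/ 1) = 0
n2 = ~(0 \/ 1) = 0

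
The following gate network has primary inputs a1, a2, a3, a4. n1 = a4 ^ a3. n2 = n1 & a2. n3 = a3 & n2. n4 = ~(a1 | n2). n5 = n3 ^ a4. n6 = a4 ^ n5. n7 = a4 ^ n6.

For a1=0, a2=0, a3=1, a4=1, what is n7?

n1 = 1 ^ 1 = 0
n2 = 0 & 0 = 0
n3 = 1 & 0 = 0
n5 = 0 ^ 1 = 1
n6 = 1 ^ 1 = 0
n7 = 1 ^ 0 = 1

1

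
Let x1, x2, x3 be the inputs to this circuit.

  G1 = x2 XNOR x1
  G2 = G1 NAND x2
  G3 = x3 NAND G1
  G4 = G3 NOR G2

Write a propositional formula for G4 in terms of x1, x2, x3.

(x3 NAND (x2 XNOR x1)) NOR ((x2 XNOR x1) NAND x2)

G1 = x2 XNOR x1
G2 = G1 NAND x2 = (x2 XNOR x1) NAND x2
G3 = x3 NAND G1 = x3 NAND (x2 XNOR x1)
G4 = G3 NOR G2 = (x3 NAND (x2 XNOR x1)) NOR ((x2 XNOR x1) NAND x2)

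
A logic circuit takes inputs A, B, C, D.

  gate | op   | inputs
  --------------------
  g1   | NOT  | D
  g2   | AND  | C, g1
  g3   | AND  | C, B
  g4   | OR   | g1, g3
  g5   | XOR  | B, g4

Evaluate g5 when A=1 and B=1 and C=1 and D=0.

0

g1 = NOT 0 = 1
g3 = 1 AND 1 = 1
g4 = 1 OR 1 = 1
g5 = 1 XOR 1 = 0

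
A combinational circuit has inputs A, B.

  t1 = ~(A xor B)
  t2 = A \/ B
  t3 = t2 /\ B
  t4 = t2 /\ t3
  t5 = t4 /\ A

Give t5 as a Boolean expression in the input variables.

t2 = A \/ B
t3 = t2 /\ B = (A \/ B) /\ B
t4 = t2 /\ t3 = (A \/ B) /\ ((A \/ B) /\ B)
t5 = t4 /\ A = ((A \/ B) /\ ((A \/ B) /\ B)) /\ A

((A \/ B) /\ ((A \/ B) /\ B)) /\ A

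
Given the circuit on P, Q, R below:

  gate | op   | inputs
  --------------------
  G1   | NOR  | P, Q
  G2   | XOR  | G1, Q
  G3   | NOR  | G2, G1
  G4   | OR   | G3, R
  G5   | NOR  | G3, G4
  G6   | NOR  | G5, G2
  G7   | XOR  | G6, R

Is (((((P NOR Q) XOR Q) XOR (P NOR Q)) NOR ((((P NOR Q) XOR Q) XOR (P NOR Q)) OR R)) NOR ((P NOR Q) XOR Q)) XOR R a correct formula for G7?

G1 = P NOR Q
G2 = G1 XOR Q = (P NOR Q) XOR Q
G3 = G2 NOR G1 = ((P NOR Q) XOR Q) NOR (P NOR Q)
G4 = G3 OR R = (((P NOR Q) XOR Q) NOR (P NOR Q)) OR R
G5 = G3 NOR G4 = (((P NOR Q) XOR Q) NOR (P NOR Q)) NOR ((((P NOR Q) XOR Q) NOR (P NOR Q)) OR R)
G6 = G5 NOR G2 = ((((P NOR Q) XOR Q) NOR (P NOR Q)) NOR ((((P NOR Q) XOR Q) NOR (P NOR Q)) OR R)) NOR ((P NOR Q) XOR Q)
G7 = G6 XOR R = (((((P NOR Q) XOR Q) NOR (P NOR Q)) NOR ((((P NOR Q) XOR Q) NOR (P NOR Q)) OR R)) NOR ((P NOR Q) XOR Q)) XOR R
At P=1, Q=0, R=0: circuit gives 1, formula gives 0.

No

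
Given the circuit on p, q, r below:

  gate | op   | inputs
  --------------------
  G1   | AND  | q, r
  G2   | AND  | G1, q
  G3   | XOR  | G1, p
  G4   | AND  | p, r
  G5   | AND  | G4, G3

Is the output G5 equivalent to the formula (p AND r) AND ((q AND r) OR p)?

No

G1 = q AND r
G3 = G1 XOR p = (q AND r) XOR p
G4 = p AND r
G5 = G4 AND G3 = (p AND r) AND ((q AND r) XOR p)
At p=1, q=1, r=1: circuit gives 0, formula gives 1.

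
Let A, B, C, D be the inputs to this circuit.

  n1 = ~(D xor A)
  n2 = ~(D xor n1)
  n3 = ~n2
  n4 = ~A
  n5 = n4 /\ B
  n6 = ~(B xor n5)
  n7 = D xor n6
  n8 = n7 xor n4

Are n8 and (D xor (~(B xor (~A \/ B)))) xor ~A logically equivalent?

n4 = ~A
n5 = n4 /\ B = ~A /\ B
n6 = ~(B xor n5) = ~(B xor (~A /\ B))
n7 = D xor n6 = D xor (~(B xor (~A /\ B)))
n8 = n7 xor n4 = (D xor (~(B xor (~A /\ B)))) xor ~A
At A=0, B=0, C=0, D=0: circuit gives 0, formula gives 1.

No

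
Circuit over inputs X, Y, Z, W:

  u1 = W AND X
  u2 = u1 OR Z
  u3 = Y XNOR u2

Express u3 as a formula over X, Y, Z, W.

Y XNOR ((W AND X) OR Z)

u1 = W AND X
u2 = u1 OR Z = (W AND X) OR Z
u3 = Y XNOR u2 = Y XNOR ((W AND X) OR Z)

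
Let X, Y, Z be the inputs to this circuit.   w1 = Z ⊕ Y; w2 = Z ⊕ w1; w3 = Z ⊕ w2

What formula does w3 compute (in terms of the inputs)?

Z ⊕ (Z ⊕ (Z ⊕ Y))

w1 = Z ⊕ Y
w2 = Z ⊕ w1 = Z ⊕ (Z ⊕ Y)
w3 = Z ⊕ w2 = Z ⊕ (Z ⊕ (Z ⊕ Y))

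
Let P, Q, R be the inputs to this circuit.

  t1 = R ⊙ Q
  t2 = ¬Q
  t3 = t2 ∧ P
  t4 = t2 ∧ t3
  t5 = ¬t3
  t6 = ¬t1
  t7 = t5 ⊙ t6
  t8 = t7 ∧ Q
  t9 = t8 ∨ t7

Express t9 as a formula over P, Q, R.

t1 = R ⊙ Q
t2 = ¬Q
t3 = t2 ∧ P = ¬Q ∧ P
t5 = ¬t3 = ¬(¬Q ∧ P)
t6 = ¬t1 = ¬(R ⊙ Q)
t7 = t5 ⊙ t6 = ¬(¬Q ∧ P) ⊙ ¬(R ⊙ Q)
t8 = t7 ∧ Q = (¬(¬Q ∧ P) ⊙ ¬(R ⊙ Q)) ∧ Q
t9 = t8 ∨ t7 = ((¬(¬Q ∧ P) ⊙ ¬(R ⊙ Q)) ∧ Q) ∨ (¬(¬Q ∧ P) ⊙ ¬(R ⊙ Q))

((¬(¬Q ∧ P) ⊙ ¬(R ⊙ Q)) ∧ Q) ∨ (¬(¬Q ∧ P) ⊙ ¬(R ⊙ Q))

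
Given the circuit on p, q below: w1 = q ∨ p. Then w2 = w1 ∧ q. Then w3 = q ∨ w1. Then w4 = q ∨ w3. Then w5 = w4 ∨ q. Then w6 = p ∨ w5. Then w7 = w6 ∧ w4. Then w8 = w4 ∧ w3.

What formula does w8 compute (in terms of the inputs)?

w1 = q ∨ p
w3 = q ∨ w1 = q ∨ (q ∨ p)
w4 = q ∨ w3 = q ∨ (q ∨ (q ∨ p))
w8 = w4 ∧ w3 = (q ∨ (q ∨ (q ∨ p))) ∧ (q ∨ (q ∨ p))

(q ∨ (q ∨ (q ∨ p))) ∧ (q ∨ (q ∨ p))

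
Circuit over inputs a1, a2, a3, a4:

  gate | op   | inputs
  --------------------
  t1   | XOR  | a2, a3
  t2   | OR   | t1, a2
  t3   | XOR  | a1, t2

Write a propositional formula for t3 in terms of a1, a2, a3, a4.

a1 XOR ((a2 XOR a3) OR a2)

t1 = a2 XOR a3
t2 = t1 OR a2 = (a2 XOR a3) OR a2
t3 = a1 XOR t2 = a1 XOR ((a2 XOR a3) OR a2)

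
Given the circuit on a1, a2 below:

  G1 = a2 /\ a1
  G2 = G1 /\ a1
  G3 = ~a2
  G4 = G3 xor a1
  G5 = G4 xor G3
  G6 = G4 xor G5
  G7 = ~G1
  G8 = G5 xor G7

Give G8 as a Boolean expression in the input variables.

G1 = a2 /\ a1
G3 = ~a2
G4 = G3 xor a1 = ~a2 xor a1
G5 = G4 xor G3 = (~a2 xor a1) xor ~a2
G7 = ~G1 = ~(a2 /\ a1)
G8 = G5 xor G7 = ((~a2 xor a1) xor ~a2) xor ~(a2 /\ a1)

((~a2 xor a1) xor ~a2) xor ~(a2 /\ a1)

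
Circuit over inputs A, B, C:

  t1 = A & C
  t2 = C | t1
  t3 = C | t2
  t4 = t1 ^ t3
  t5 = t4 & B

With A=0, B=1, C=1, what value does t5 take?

t1 = 0 & 1 = 0
t2 = 1 | 0 = 1
t3 = 1 | 1 = 1
t4 = 0 ^ 1 = 1
t5 = 1 & 1 = 1

1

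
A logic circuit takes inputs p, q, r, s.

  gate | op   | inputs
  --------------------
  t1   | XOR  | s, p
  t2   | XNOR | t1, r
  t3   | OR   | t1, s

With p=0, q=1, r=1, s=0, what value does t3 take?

0

t1 = 0 XOR 0 = 0
t3 = 0 OR 0 = 0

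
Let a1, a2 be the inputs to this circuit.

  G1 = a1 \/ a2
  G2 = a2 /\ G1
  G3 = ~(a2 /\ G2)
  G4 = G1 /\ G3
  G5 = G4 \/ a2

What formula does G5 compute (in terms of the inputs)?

((a1 \/ a2) /\ (~(a2 /\ (a2 /\ (a1 \/ a2))))) \/ a2

G1 = a1 \/ a2
G2 = a2 /\ G1 = a2 /\ (a1 \/ a2)
G3 = ~(a2 /\ G2) = ~(a2 /\ (a2 /\ (a1 \/ a2)))
G4 = G1 /\ G3 = (a1 \/ a2) /\ (~(a2 /\ (a2 /\ (a1 \/ a2))))
G5 = G4 \/ a2 = ((a1 \/ a2) /\ (~(a2 /\ (a2 /\ (a1 \/ a2))))) \/ a2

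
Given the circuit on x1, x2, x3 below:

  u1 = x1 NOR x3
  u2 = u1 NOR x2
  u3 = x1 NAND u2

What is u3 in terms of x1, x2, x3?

u1 = x1 NOR x3
u2 = u1 NOR x2 = (x1 NOR x3) NOR x2
u3 = x1 NAND u2 = x1 NAND ((x1 NOR x3) NOR x2)

x1 NAND ((x1 NOR x3) NOR x2)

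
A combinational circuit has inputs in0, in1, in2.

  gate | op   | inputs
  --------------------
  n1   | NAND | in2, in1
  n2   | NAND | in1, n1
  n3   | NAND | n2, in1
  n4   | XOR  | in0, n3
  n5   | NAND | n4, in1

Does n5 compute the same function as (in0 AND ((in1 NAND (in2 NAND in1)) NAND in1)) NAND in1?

No

n1 = in2 NAND in1
n2 = in1 NAND n1 = in1 NAND (in2 NAND in1)
n3 = n2 NAND in1 = (in1 NAND (in2 NAND in1)) NAND in1
n4 = in0 XOR n3 = in0 XOR ((in1 NAND (in2 NAND in1)) NAND in1)
n5 = n4 NAND in1 = (in0 XOR ((in1 NAND (in2 NAND in1)) NAND in1)) NAND in1
At in0=0, in1=1, in2=0: circuit gives 0, formula gives 1.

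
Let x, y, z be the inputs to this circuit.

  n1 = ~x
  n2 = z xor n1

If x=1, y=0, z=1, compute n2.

n1 = ~1 = 0
n2 = 1 xor 0 = 1

1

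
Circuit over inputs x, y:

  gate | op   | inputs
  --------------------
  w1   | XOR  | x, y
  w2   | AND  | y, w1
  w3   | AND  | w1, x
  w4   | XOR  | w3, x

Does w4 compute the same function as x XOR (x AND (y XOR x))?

w1 = x XOR y
w3 = w1 AND x = (x XOR y) AND x
w4 = w3 XOR x = ((x XOR y) AND x) XOR x
At x=0, y=0: circuit gives 0, formula gives 0.
At x=1, y=1: circuit gives 1, formula gives 1.
Agrees on all 4 inputs.

Yes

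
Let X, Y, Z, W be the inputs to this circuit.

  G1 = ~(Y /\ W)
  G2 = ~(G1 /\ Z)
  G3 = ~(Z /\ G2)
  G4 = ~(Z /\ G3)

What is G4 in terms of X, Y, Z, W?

G1 = ~(Y /\ W)
G2 = ~(G1 /\ Z) = ~((~(Y /\ W)) /\ Z)
G3 = ~(Z /\ G2) = ~(Z /\ (~((~(Y /\ W)) /\ Z)))
G4 = ~(Z /\ G3) = ~(Z /\ (~(Z /\ (~((~(Y /\ W)) /\ Z)))))

~(Z /\ (~(Z /\ (~((~(Y /\ W)) /\ Z)))))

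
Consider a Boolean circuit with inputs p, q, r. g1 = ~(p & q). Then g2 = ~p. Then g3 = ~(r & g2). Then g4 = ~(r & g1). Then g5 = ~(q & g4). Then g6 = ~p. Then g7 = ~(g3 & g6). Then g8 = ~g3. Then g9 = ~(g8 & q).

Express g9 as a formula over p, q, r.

~(~(~(r & ~p)) & q)

g2 = ~p
g3 = ~(r & g2) = ~(r & ~p)
g8 = ~g3 = ~(~(r & ~p))
g9 = ~(g8 & q) = ~(~(~(r & ~p)) & q)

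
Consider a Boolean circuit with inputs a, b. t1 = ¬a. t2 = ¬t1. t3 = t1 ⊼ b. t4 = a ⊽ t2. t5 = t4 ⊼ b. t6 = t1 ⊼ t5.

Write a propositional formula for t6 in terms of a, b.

t1 = ¬a
t2 = ¬t1 = ¬¬a
t4 = a ⊽ t2 = a ⊽ ¬¬a
t5 = t4 ⊼ b = (a ⊽ ¬¬a) ⊼ b
t6 = t1 ⊼ t5 = ¬a ⊼ ((a ⊽ ¬¬a) ⊼ b)

¬a ⊼ ((a ⊽ ¬¬a) ⊼ b)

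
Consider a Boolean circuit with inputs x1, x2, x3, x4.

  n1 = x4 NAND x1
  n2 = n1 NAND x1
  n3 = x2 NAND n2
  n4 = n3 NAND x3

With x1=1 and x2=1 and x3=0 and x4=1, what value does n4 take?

n1 = 1 NAND 1 = 0
n2 = 0 NAND 1 = 1
n3 = 1 NAND 1 = 0
n4 = 0 NAND 0 = 1

1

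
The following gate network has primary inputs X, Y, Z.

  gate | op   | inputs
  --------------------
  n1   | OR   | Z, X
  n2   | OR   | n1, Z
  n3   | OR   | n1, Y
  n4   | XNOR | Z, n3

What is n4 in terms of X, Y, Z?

n1 = Z OR X
n3 = n1 OR Y = (Z OR X) OR Y
n4 = Z XNOR n3 = Z XNOR ((Z OR X) OR Y)

Z XNOR ((Z OR X) OR Y)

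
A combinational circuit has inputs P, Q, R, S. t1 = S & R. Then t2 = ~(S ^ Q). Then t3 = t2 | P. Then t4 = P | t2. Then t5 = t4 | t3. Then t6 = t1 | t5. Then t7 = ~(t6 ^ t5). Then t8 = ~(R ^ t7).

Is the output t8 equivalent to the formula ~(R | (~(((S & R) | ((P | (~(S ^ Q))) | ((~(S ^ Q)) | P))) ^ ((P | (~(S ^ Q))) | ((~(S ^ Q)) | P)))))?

t1 = S & R
t2 = ~(S ^ Q)
t3 = t2 | P = (~(S ^ Q)) | P
t4 = P | t2 = P | (~(S ^ Q))
t5 = t4 | t3 = (P | (~(S ^ Q))) | ((~(S ^ Q)) | P)
t6 = t1 | t5 = (S & R) | ((P | (~(S ^ Q))) | ((~(S ^ Q)) | P))
t7 = ~(t6 ^ t5) = ~(((S & R) | ((P | (~(S ^ Q))) | ((~(S ^ Q)) | P))) ^ ((P | (~(S ^ Q))) | ((~(S ^ Q)) | P)))
t8 = ~(R ^ t7) = ~(R ^ (~(((S & R) | ((P | (~(S ^ Q))) | ((~(S ^ Q)) | P))) ^ ((P | (~(S ^ Q))) | ((~(S ^ Q)) | P)))))
At P=0, Q=0, R=1, S=0: circuit gives 1, formula gives 0.

No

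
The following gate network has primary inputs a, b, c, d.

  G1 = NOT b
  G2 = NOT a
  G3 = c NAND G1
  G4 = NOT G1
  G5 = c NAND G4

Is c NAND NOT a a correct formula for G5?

No

G1 = NOT b
G4 = NOT G1 = NOT NOT b
G5 = c NAND G4 = c NAND NOT NOT b
At a=0, b=0, c=1, d=0: circuit gives 1, formula gives 0.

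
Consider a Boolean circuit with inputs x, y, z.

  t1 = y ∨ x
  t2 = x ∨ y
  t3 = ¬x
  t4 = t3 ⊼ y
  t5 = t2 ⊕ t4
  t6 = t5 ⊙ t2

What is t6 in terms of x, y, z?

((x ∨ y) ⊕ (¬x ⊼ y)) ⊙ (x ∨ y)

t2 = x ∨ y
t3 = ¬x
t4 = t3 ⊼ y = ¬x ⊼ y
t5 = t2 ⊕ t4 = (x ∨ y) ⊕ (¬x ⊼ y)
t6 = t5 ⊙ t2 = ((x ∨ y) ⊕ (¬x ⊼ y)) ⊙ (x ∨ y)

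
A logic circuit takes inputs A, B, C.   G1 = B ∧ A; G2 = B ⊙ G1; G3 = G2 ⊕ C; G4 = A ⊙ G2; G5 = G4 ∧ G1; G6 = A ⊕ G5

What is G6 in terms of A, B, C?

A ⊕ ((A ⊙ (B ⊙ (B ∧ A))) ∧ (B ∧ A))

G1 = B ∧ A
G2 = B ⊙ G1 = B ⊙ (B ∧ A)
G4 = A ⊙ G2 = A ⊙ (B ⊙ (B ∧ A))
G5 = G4 ∧ G1 = (A ⊙ (B ⊙ (B ∧ A))) ∧ (B ∧ A)
G6 = A ⊕ G5 = A ⊕ ((A ⊙ (B ⊙ (B ∧ A))) ∧ (B ∧ A))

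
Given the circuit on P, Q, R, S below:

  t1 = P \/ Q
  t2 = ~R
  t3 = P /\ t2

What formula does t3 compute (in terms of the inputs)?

t2 = ~R
t3 = P /\ t2 = P /\ ~R

P /\ ~R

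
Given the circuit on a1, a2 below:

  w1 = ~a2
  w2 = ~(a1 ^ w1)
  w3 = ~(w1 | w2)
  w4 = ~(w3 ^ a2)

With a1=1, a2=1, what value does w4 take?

w1 = ~1 = 0
w2 = ~(1 ^ 0) = 0
w3 = ~(0 | 0) = 1
w4 = ~(1 ^ 1) = 1

1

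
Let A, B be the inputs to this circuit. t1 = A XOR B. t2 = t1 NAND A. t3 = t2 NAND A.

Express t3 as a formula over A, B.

((A XOR B) NAND A) NAND A

t1 = A XOR B
t2 = t1 NAND A = (A XOR B) NAND A
t3 = t2 NAND A = ((A XOR B) NAND A) NAND A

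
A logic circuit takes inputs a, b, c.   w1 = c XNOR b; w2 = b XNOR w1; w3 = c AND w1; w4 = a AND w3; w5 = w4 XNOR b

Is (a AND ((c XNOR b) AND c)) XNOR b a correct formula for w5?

Yes

w1 = c XNOR b
w3 = c AND w1 = c AND (c XNOR b)
w4 = a AND w3 = a AND (c AND (c XNOR b))
w5 = w4 XNOR b = (a AND (c AND (c XNOR b))) XNOR b
At a=0, b=1, c=0: circuit gives 0, formula gives 0.
At a=0, b=0, c=0: circuit gives 1, formula gives 1.
Agrees on all 8 inputs.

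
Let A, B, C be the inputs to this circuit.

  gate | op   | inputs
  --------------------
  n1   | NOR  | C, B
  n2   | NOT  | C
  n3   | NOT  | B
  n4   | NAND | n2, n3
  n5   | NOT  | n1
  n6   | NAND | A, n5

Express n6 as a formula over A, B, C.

n1 = C NOR B
n5 = NOT n1 = NOT (C NOR B)
n6 = A NAND n5 = A NAND NOT (C NOR B)

A NAND NOT (C NOR B)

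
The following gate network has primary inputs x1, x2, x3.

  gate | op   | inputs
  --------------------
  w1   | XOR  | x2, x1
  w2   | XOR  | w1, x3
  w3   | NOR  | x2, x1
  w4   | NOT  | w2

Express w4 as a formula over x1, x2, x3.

NOT ((x2 XOR x1) XOR x3)

w1 = x2 XOR x1
w2 = w1 XOR x3 = (x2 XOR x1) XOR x3
w4 = NOT w2 = NOT ((x2 XOR x1) XOR x3)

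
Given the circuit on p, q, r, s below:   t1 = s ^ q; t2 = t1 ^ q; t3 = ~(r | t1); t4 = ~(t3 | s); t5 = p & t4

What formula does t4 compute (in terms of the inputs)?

~((~(r | (s ^ q))) | s)

t1 = s ^ q
t3 = ~(r | t1) = ~(r | (s ^ q))
t4 = ~(t3 | s) = ~((~(r | (s ^ q))) | s)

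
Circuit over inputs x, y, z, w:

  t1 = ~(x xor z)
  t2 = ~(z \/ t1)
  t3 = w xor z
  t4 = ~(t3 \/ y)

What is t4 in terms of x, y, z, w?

t3 = w xor z
t4 = ~(t3 \/ y) = ~((w xor z) \/ y)

~((w xor z) \/ y)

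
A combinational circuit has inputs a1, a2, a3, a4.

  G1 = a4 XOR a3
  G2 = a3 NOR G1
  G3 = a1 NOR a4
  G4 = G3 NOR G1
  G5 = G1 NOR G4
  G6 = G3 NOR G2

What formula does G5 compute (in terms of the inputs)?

(a4 XOR a3) NOR ((a1 NOR a4) NOR (a4 XOR a3))

G1 = a4 XOR a3
G3 = a1 NOR a4
G4 = G3 NOR G1 = (a1 NOR a4) NOR (a4 XOR a3)
G5 = G1 NOR G4 = (a4 XOR a3) NOR ((a1 NOR a4) NOR (a4 XOR a3))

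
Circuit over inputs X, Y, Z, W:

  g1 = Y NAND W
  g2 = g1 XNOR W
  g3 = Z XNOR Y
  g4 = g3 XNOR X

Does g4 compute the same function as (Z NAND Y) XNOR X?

g3 = Z XNOR Y
g4 = g3 XNOR X = (Z XNOR Y) XNOR X
At X=0, Y=0, Z=1, W=0: circuit gives 1, formula gives 0.

No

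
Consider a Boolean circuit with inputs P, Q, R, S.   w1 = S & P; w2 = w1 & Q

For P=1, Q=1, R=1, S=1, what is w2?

w1 = 1 & 1 = 1
w2 = 1 & 1 = 1

1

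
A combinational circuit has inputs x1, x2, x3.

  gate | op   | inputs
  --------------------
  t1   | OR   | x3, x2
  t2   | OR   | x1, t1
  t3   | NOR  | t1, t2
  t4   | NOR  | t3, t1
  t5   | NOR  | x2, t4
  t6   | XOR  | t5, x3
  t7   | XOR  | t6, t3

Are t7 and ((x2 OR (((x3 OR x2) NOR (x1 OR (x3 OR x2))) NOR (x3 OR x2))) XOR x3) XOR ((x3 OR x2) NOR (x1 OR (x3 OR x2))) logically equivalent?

t1 = x3 OR x2
t2 = x1 OR t1 = x1 OR (x3 OR x2)
t3 = t1 NOR t2 = (x3 OR x2) NOR (x1 OR (x3 OR x2))
t4 = t3 NOR t1 = ((x3 OR x2) NOR (x1 OR (x3 OR x2))) NOR (x3 OR x2)
t5 = x2 NOR t4 = x2 NOR (((x3 OR x2) NOR (x1 OR (x3 OR x2))) NOR (x3 OR x2))
t6 = t5 XOR x3 = (x2 NOR (((x3 OR x2) NOR (x1 OR (x3 OR x2))) NOR (x3 OR x2))) XOR x3
t7 = t6 XOR t3 = ((x2 NOR (((x3 OR x2) NOR (x1 OR (x3 OR x2))) NOR (x3 OR x2))) XOR x3) XOR ((x3 OR x2) NOR (x1 OR (x3 OR x2)))
At x1=0, x2=0, x3=0: circuit gives 0, formula gives 1.

No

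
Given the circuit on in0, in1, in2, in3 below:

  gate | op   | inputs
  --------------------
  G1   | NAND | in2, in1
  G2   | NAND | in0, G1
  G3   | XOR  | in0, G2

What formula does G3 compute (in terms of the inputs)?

G1 = in2 NAND in1
G2 = in0 NAND G1 = in0 NAND (in2 NAND in1)
G3 = in0 XOR G2 = in0 XOR (in0 NAND (in2 NAND in1))

in0 XOR (in0 NAND (in2 NAND in1))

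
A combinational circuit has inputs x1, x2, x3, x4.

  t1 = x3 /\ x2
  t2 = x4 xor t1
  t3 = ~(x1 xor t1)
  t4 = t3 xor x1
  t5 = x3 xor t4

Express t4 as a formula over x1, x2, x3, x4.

t1 = x3 /\ x2
t3 = ~(x1 xor t1) = ~(x1 xor (x3 /\ x2))
t4 = t3 xor x1 = (~(x1 xor (x3 /\ x2))) xor x1

(~(x1 xor (x3 /\ x2))) xor x1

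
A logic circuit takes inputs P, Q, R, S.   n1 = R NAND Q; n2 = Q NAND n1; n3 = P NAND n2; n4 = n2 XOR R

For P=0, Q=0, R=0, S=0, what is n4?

1

n1 = 0 NAND 0 = 1
n2 = 0 NAND 1 = 1
n4 = 1 XOR 0 = 1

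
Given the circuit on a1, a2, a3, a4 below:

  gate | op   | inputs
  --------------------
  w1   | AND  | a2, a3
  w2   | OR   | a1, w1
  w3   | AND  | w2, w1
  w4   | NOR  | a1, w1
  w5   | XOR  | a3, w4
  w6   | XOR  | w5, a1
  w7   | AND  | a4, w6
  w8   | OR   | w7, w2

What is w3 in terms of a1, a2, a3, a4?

(a1 OR (a2 AND a3)) AND (a2 AND a3)

w1 = a2 AND a3
w2 = a1 OR w1 = a1 OR (a2 AND a3)
w3 = w2 AND w1 = (a1 OR (a2 AND a3)) AND (a2 AND a3)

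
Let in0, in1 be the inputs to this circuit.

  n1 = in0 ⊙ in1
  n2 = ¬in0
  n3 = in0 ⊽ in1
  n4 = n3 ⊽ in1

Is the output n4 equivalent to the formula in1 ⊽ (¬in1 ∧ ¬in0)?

n3 = in0 ⊽ in1
n4 = n3 ⊽ in1 = (in0 ⊽ in1) ⊽ in1
At in0=0, in1=0: circuit gives 0, formula gives 0.
At in0=1, in1=0: circuit gives 1, formula gives 1.
Agrees on all 4 inputs.

Yes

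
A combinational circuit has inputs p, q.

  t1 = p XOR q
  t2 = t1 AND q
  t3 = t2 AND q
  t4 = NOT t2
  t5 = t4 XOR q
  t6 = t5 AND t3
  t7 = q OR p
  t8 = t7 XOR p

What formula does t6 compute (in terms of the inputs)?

t1 = p XOR q
t2 = t1 AND q = (p XOR q) AND q
t3 = t2 AND q = ((p XOR q) AND q) AND q
t4 = NOT t2 = NOT ((p XOR q) AND q)
t5 = t4 XOR q = NOT ((p XOR q) AND q) XOR q
t6 = t5 AND t3 = (NOT ((p XOR q) AND q) XOR q) AND (((p XOR q) AND q) AND q)

(NOT ((p XOR q) AND q) XOR q) AND (((p XOR q) AND q) AND q)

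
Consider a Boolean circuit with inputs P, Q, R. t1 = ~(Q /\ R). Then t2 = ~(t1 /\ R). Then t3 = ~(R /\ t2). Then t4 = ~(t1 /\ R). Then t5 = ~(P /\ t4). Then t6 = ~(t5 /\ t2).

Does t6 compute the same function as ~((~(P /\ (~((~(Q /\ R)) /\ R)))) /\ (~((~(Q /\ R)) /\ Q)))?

No

t1 = ~(Q /\ R)
t2 = ~(t1 /\ R) = ~((~(Q /\ R)) /\ R)
t4 = ~(t1 /\ R) = ~((~(Q /\ R)) /\ R)
t5 = ~(P /\ t4) = ~(P /\ (~((~(Q /\ R)) /\ R)))
t6 = ~(t5 /\ t2) = ~((~(P /\ (~((~(Q /\ R)) /\ R)))) /\ (~((~(Q /\ R)) /\ R)))
At P=0, Q=0, R=1: circuit gives 1, formula gives 0.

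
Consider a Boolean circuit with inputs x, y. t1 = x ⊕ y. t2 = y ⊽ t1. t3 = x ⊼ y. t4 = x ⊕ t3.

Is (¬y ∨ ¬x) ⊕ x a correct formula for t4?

Yes

t3 = x ⊼ y
t4 = x ⊕ t3 = x ⊕ (x ⊼ y)
At x=1, y=0: circuit gives 0, formula gives 0.
At x=0, y=0: circuit gives 1, formula gives 1.
Agrees on all 4 inputs.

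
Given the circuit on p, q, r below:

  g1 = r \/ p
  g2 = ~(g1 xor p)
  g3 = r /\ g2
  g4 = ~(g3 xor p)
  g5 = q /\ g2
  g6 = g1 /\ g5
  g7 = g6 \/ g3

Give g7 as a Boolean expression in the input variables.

((r \/ p) /\ (q /\ (~((r \/ p) xor p)))) \/ (r /\ (~((r \/ p) xor p)))

g1 = r \/ p
g2 = ~(g1 xor p) = ~((r \/ p) xor p)
g3 = r /\ g2 = r /\ (~((r \/ p) xor p))
g5 = q /\ g2 = q /\ (~((r \/ p) xor p))
g6 = g1 /\ g5 = (r \/ p) /\ (q /\ (~((r \/ p) xor p)))
g7 = g6 \/ g3 = ((r \/ p) /\ (q /\ (~((r \/ p) xor p)))) \/ (r /\ (~((r \/ p) xor p)))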